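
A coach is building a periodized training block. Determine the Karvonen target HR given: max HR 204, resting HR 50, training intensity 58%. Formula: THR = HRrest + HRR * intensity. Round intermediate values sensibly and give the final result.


HRR = HRmax - HRrest = 204 - 50 = 154
THR = 50 + 154 * 0.58
= 139.32 bpm

139.32 bpm


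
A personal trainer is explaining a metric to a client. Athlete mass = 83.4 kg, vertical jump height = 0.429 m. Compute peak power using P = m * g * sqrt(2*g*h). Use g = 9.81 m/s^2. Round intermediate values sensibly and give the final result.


sqrt(2 * 9.81 * 0.429) = sqrt(8.41698) = 2.901203 m/s
P = 83.4 * 9.81 * 2.901203
= 2373.63 W

2373.63 W


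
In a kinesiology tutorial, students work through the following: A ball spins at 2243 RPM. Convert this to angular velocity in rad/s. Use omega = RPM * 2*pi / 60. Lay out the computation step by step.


omega = 2243 * 2 * pi / 60
= 2243 * 6.28318531 / 60
= 14093.185 / 60
= 234.886 rad/s

234.886 rad/s


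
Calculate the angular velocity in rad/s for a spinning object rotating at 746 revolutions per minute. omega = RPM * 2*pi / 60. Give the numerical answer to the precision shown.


omega = RPM * 2*pi / 60
= 746 * 6.28318531 / 60
= 78.121 rad/s

78.121 rad/s


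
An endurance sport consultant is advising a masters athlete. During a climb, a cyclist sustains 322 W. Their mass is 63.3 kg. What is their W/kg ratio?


Power-to-weight = 322 W / 63.3 kg
= 5.087 W/kg

5.087 W/kg


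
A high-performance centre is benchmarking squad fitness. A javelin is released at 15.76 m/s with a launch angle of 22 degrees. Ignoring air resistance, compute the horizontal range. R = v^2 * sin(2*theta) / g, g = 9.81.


Launch speed squared = 248.3776
sin(2 * 22 deg) = 0.694658
Range = 248.3776 * 0.694658 / 9.81
= 17.588 m

17.588 m


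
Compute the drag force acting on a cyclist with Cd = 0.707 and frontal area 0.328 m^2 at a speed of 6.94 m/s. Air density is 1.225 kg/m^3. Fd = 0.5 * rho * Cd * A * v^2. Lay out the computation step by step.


Step 1: v^2 = 48.1636
Step 2: Fd = 0.5 * 1.225 * 0.707 * 0.328 * 48.1636
= 6.841 N

6.841 N


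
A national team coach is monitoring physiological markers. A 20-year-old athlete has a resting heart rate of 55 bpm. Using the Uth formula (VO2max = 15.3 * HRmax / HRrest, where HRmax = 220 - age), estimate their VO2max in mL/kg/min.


HRmax = 220 - 20 = 200 bpm
Ratio = HRmax / HRrest = 200 / 55 = 3.6364
VO2max = 15.3 * 3.6364 = 55.64 mL/kg/min

55.64 mL/kg/min


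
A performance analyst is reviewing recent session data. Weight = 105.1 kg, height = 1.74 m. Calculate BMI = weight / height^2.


height^2 = 1.74^2 = 3.0276
BMI = 105.1 / 3.0276 = 34.71 kg/m^2

34.71 kg/m^2


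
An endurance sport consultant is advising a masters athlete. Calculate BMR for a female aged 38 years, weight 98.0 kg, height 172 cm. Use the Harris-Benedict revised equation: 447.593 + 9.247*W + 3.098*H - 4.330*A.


Substituting values:
W term = 9.247 * 98.0 = 906.206
H term = 3.098 * 172 = 532.856
A term = 4.330 * 38 = 164.54
BMR = 1722.12 kcal/day

1722.12 kcal/day


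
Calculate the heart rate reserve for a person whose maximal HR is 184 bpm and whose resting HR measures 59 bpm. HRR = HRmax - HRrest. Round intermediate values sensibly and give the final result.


HRmax = 184 bpm
HRrest = 59 bpm
HRR = 184 - 59 = 125 bpm

125 bpm


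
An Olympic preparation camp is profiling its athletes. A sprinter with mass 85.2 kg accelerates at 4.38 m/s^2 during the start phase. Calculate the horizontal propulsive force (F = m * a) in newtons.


F = m * a
= 85.2 * 4.38
= 373.18 N

373.18 N


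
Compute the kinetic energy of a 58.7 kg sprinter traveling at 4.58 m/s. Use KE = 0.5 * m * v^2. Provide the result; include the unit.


Velocity squared = 20.9764
KE = 0.5 * 58.7 * 20.9764 = 615.66 J

615.66 J


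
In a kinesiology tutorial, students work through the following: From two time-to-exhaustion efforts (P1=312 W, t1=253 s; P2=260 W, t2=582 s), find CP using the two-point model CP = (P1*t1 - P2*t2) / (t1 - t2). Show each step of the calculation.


Work in trial 1 = 78936 J
Work in trial 2 = 151320 J
Delta work = -72384 J
Delta time = -329 s
CP = -72384 / -329 = 220.01 W

220.01 W


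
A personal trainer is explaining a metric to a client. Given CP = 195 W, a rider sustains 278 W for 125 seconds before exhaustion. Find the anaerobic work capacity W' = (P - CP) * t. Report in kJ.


Excess power = 278 - 195 = 83 W
Work above CP = 83 * 125 = 10375 J
W' = 10.375 kJ

10.375 kJ


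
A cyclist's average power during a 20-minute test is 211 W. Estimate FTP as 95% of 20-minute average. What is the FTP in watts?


FTP = 20-min power * 0.95
= 211 * 0.95
= 200.45 W

200.45 W


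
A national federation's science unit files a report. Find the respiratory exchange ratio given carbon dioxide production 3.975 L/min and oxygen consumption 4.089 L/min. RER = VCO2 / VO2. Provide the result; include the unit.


VCO2 = 3.975 L/min
VO2 = 4.089 L/min
RER = 3.975 / 4.089 = 0.9721

0.9721


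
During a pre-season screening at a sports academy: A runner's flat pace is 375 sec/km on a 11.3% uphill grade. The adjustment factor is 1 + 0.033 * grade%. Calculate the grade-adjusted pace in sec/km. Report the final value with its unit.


Factor = 1 + 0.033 * 11.3 = 1.3729
Adjusted pace = 375 * 1.3729
= 514.84 sec/km

514.84 s/km


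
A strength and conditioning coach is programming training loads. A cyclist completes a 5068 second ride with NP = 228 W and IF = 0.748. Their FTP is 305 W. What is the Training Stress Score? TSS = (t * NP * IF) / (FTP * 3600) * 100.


t * NP * IF = 5068 * 228 * 0.748 = 864316.992
FTP * 3600 = 1098000
TSS = (864316.992 / 1098000) * 100 = 78.72

78.72 TSS


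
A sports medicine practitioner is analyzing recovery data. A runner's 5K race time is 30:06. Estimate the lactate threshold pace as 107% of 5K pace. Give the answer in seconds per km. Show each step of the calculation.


Total race time = 30*60 + 6 = 1806 seconds
5K pace = 1806 / 5 = 361.2 sec/km
LT pace = 361.2 * 1.07 = 386.48 sec/km

386.48 s/km


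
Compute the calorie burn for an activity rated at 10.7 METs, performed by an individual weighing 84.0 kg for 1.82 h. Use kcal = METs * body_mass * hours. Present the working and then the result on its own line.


Product of METs and mass = 10.7 * 84.0 = 898.8
Total kcal = 898.8 * 1.82 = 1635.82 kcal

1635.82 kcal


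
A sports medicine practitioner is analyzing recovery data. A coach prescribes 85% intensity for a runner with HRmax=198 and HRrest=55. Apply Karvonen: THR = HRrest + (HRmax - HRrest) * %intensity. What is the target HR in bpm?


Heart rate reserve = 198 - 55 = 143
Intensity fraction = 85 / 100 = 0.85
THR = 55 + 143 * 0.85 = 176.55 bpm

176.55 bpm


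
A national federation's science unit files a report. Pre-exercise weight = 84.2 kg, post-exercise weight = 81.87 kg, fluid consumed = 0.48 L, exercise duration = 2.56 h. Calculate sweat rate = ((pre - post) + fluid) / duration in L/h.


Weight loss = 84.2 - 81.87 = 2.33 kg (approx L)
Total sweat = 2.33 + 0.48 = 2.81 L
Sweat rate = 2.81 / 2.56 = 1.098 L/h

1.098 L/h


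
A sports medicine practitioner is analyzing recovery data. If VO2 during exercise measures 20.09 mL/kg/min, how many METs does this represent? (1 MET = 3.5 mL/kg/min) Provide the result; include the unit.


METs = VO2 / 3.5 = 20.09 / 3.5 = 5.74

5.74 METs


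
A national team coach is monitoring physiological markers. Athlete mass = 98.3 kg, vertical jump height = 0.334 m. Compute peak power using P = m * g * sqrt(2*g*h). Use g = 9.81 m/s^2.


sqrt(2 * 9.81 * 0.334) = sqrt(6.55308) = 2.559898 m/s
P = 98.3 * 9.81 * 2.559898
= 2468.57 W

2468.57 W


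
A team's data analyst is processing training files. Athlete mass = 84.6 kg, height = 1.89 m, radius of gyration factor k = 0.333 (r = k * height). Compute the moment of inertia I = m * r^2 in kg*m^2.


r = k * height = 0.333 * 1.89 = 0.62937 m
r^2 = 0.62937^2 = 0.396107
I = 84.6 * 0.396107 = 33.511 kg*m^2

33.511 kg*m^2


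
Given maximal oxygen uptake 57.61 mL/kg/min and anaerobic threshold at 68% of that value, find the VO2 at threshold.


Percentage as decimal = 0.68
VO2 at AT = 57.61 * 0.68 = 39.17 mL/kg/min

39.17 mL/kg/min


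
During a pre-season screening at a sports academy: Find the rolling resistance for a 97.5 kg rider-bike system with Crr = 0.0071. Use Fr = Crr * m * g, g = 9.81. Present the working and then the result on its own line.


m * g = 97.5 * 9.81 = 956.475 N
Fr = 0.0071 * 956.475 = 6.791 N

6.791 N


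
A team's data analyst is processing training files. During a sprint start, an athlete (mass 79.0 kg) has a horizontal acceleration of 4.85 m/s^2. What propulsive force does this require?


Propulsive force = mass * acceleration
= 79.0 kg * 4.85 m/s^2
= 383.15 N

383.15 N


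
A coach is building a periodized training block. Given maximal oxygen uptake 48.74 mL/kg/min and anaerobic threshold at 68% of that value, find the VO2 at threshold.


Percentage as decimal = 0.68
VO2 at AT = 48.74 * 0.68 = 33.14 mL/kg/min

33.14 mL/kg/min


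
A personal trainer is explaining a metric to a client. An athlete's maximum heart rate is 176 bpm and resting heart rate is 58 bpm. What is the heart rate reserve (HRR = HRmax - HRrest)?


HRR = HRmax - HRrest
= 176 - 58
= 118 bpm

118 bpm


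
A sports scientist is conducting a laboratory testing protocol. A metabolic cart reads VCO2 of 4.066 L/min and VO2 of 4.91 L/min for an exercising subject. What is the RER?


RER = VCO2 / VO2 = 4.066 / 4.91 = 0.8281

0.8281


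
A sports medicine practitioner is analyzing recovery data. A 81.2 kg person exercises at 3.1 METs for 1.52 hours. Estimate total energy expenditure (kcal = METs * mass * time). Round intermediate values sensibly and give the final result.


Energy = METs * mass(kg) * time(h)
= 3.1 * 81.2 * 1.52
= 382.61 kcal

382.61 kcal


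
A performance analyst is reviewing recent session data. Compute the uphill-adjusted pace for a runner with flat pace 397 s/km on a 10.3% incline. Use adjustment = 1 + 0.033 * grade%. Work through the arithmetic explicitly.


Adjustment factor = 1 + 0.033 * 10.3 = 1.3399
Grade-adjusted pace = 397 * 1.3399 = 531.94 s/km

531.94 s/km


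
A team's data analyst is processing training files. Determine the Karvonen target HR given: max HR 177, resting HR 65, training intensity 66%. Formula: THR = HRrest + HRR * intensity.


HRR = HRmax - HRrest = 177 - 65 = 112
THR = 65 + 112 * 0.66
= 138.92 bpm

138.92 bpm


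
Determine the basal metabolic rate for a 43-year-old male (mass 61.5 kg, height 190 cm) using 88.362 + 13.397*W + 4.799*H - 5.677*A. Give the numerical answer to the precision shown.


BMR = 88.362 + 13.397*61.5 + 4.799*190 - 5.677*43
= 1579.98 kcal/day

1579.98 kcal/day


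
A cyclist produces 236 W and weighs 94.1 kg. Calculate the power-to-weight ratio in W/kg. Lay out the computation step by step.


P/W = power / mass
= 236 / 94.1
= 2.508 W/kg

2.508 W/kg


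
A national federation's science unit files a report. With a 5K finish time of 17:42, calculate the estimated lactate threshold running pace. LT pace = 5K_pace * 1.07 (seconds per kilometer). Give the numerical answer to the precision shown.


Race duration = 1062 s for 5 km
Average pace = 1062 / 5 = 212.4 s/km
LT pace = 212.4 * 1.07
= 227.27 s/km

227.27 s/km


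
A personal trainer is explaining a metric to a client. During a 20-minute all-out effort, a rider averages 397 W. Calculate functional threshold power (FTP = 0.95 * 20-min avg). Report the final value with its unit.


FTP = 0.95 * 397
= 377.15 W

377.15 W


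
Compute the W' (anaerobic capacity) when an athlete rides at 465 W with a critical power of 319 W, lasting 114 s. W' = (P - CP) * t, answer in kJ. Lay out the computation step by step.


Above-CP power = 146 W
Duration = 114 s
W' = 146 * 114 = 16644 J
Convert: 16644 / 1000 = 16.644 kJ

16.644 kJ


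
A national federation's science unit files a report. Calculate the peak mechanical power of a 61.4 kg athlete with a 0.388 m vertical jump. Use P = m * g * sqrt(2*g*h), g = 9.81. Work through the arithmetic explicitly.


First, sqrt(2gh) = sqrt(2 * 9.81 * 0.388)
= sqrt(7.61256) = 2.759087 m/s
Power = 61.4 * 9.81 * 2.759087 = 1661.89 W

1661.89 W


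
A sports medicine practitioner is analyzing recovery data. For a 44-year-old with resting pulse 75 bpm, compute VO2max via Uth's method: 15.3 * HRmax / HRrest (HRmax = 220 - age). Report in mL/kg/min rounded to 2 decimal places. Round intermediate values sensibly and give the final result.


Step 1: HRmax = 220 - 44 = 176 bpm
Step 2: Ratio = 176 / 75 = 2.3467
Step 3: VO2max = 15.3 * 2.3467 = 35.9 mL/kg/min

35.9 mL/kg/min


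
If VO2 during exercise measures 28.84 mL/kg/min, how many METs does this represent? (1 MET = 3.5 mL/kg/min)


METs = VO2 / 3.5 = 28.84 / 3.5 = 8.24

8.24 METs


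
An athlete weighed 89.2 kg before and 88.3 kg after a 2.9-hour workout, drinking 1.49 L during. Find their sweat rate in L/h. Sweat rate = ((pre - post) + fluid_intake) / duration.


Body mass change = 0.9 kg
Total sweat loss = 0.9 + 1.49 = 2.39 L
Rate = 2.39 / 2.9 = 0.824 L/h

0.824 L/h


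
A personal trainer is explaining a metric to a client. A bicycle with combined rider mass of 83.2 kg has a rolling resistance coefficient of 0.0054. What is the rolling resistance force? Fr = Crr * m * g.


Fr = 0.0054 * 83.2 * 9.81
= 0.44928 * 9.81
= 4.407 N

4.407 N


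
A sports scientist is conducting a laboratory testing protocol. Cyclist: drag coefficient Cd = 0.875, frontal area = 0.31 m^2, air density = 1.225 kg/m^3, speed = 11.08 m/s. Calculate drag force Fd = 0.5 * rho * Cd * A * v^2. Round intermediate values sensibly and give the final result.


v^2 = 11.08^2 = 122.7664
Fd = 0.5 * 1.225 * 0.875 * 0.31 * 122.7664
= 20.396 N

20.396 N


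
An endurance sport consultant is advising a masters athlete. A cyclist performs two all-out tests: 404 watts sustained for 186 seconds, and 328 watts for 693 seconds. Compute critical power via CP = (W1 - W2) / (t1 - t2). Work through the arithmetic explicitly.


W1 = P1 * t1 = 404 * 186 = 75144 J
W2 = P2 * t2 = 328 * 693 = 227304 J
CP = (75144 - 227304) / (186 - 693)
= 300.12 W

300.12 W


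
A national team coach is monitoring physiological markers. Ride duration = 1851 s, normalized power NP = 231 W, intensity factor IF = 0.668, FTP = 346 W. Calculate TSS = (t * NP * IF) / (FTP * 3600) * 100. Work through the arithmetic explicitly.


Numerator = 1851 * 231 * 0.668 = 285624.108
Denominator = 346 * 3600 = 1245600
TSS = 285624.108 / 1245600 * 100
= 22.93

22.93 TSS


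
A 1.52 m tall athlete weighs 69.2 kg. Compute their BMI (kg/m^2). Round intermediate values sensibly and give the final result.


height^2 = 2.3104 m^2
BMI = 69.2 / 2.3104 = 29.95 kg/m^2

29.95 kg/m^2


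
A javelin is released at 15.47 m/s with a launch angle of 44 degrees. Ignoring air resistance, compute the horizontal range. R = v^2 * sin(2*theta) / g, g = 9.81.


Launch speed squared = 239.3209
sin(2 * 44 deg) = 0.999391
Range = 239.3209 * 0.999391 / 9.81
= 24.381 m

24.381 m


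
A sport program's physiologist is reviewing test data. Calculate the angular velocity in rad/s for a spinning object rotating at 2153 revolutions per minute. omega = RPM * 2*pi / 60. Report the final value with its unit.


omega = RPM * 2*pi / 60
= 2153 * 6.28318531 / 60
= 225.462 rad/s

225.462 rad/s


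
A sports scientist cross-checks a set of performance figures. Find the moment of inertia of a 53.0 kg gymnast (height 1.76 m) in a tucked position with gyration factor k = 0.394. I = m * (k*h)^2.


Radius of gyration = 0.394 * 1.76 = 0.69344 m
I = 53.0 * 0.69344^2
= 53.0 * 0.480859
= 25.486 kg*m^2

25.486 kg*m^2


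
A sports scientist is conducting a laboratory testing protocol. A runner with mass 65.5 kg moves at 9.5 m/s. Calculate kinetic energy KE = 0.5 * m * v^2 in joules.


v^2 = 9.5^2 = 90.25
KE = 0.5 * 65.5 * 90.25
= 2955.69 J

2955.69 J


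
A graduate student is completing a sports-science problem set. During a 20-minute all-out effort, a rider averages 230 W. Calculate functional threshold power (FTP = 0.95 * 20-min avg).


FTP = 0.95 * 230
= 218.5 W

218.5 W


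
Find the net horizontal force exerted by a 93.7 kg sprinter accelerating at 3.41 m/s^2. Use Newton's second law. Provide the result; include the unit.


Newton's second law: F = m * a
F = 93.7 * 3.41 = 319.52 N

319.52 N


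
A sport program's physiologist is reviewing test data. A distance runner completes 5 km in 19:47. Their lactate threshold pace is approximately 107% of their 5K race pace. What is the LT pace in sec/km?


Convert to seconds: 19 min 47 s = 1187 s
Pace per km = 1187 / 5 = 237.4 s/km
LT pace = 237.4 * 1.07 = 254.02 s/km

254.02 s/km


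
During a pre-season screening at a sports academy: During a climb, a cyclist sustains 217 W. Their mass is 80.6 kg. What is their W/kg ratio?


Power-to-weight = 217 W / 80.6 kg
= 2.692 W/kg

2.692 W/kg


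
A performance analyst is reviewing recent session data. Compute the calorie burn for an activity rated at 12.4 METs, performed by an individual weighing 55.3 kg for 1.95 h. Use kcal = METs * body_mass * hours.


Product of METs and mass = 12.4 * 55.3 = 685.72
Total kcal = 685.72 * 1.95 = 1337.15 kcal

1337.15 kcal


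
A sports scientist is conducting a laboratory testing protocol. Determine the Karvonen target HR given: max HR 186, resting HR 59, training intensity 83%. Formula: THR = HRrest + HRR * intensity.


HRR = HRmax - HRrest = 186 - 59 = 127
THR = 59 + 127 * 0.83
= 164.41 bpm

164.41 bpm


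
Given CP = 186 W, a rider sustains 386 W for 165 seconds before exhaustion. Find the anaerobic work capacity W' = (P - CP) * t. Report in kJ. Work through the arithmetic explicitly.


Excess power = 386 - 186 = 200 W
Work above CP = 200 * 165 = 33000 J
W' = 33.0 kJ

33.0 kJ


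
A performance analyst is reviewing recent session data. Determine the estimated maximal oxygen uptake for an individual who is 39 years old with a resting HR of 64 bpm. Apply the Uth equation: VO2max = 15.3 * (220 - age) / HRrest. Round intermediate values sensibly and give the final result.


HRmax = 220 - 39 = 181
VO2max = 15.3 * (181 / 64)
= 15.3 * 2.8281
= 43.27 mL/kg/min

43.27 mL/kg/min


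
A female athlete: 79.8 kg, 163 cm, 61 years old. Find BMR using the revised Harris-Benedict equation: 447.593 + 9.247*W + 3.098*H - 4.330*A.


Intercept = 447.593
Weight contribution = 9.247 * 79.8 = 737.9106
Height contribution = 3.098 * 163 = 504.974
Age contribution = 4.33 * 61 = 264.13
BMR = 447.593 + 737.9106 + 504.974 - 264.13
= 1426.35 kcal/day

1426.35 kcal/day


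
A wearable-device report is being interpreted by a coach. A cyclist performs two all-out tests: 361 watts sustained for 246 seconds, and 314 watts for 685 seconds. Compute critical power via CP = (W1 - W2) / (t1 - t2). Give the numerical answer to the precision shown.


W1 = P1 * t1 = 361 * 246 = 88806 J
W2 = P2 * t2 = 314 * 685 = 215090 J
CP = (88806 - 215090) / (246 - 685)
= 287.66 W

287.66 W


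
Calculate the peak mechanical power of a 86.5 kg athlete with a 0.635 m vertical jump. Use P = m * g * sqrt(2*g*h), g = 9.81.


First, sqrt(2gh) = sqrt(2 * 9.81 * 0.635)
= sqrt(12.4587) = 3.529688 m/s
Power = 86.5 * 9.81 * 3.529688 = 2995.17 W

2995.17 W


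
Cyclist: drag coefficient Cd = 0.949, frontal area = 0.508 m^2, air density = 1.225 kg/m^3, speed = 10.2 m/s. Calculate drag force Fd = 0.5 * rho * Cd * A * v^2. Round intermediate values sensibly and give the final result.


v^2 = 10.2^2 = 104.04
Fd = 0.5 * 1.225 * 0.949 * 0.508 * 104.04
= 30.721 N

30.721 N


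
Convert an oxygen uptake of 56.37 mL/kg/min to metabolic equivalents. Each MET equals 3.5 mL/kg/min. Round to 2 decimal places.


One MET = 3.5 mL/kg/min
Number of METs = 56.37 / 3.5
= 16.11 METs

16.11 METs


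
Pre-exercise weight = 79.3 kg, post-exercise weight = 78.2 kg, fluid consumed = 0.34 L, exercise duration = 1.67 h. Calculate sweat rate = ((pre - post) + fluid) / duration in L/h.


Weight loss = 79.3 - 78.2 = 1.1 kg (approx L)
Total sweat = 1.1 + 0.34 = 1.44 L
Sweat rate = 1.44 / 1.67 = 0.862 L/h

0.862 L/h


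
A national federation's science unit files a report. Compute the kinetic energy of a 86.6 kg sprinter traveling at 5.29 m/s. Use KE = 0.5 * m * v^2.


Velocity squared = 27.9841
KE = 0.5 * 86.6 * 27.9841 = 1211.71 J

1211.71 J


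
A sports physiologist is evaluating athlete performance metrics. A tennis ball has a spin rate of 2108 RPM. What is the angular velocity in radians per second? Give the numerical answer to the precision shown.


Convert RPM to rad/s: multiply by 2*pi and divide by 60
omega = 2108 * 2 * pi / 60
= 220.749 rad/s

220.749 rad/s


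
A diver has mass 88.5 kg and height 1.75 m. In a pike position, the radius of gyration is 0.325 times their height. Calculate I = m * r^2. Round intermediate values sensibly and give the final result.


r = 0.325 * 1.75 = 0.56875 m
I = m * r^2 = 88.5 * 0.323477 = 28.628 kg*m^2

28.628 kg*m^2


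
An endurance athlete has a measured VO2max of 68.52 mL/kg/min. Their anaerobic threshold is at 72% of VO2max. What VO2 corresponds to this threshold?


Anaerobic threshold VO2 = VO2max * 72%
= 68.52 * 0.72
= 49.33 mL/kg/min

49.33 mL/kg/min


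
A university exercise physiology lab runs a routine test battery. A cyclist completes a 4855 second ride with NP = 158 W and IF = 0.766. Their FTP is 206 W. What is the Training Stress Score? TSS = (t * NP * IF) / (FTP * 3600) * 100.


t * NP * IF = 4855 * 158 * 0.766 = 587590.94
FTP * 3600 = 741600
TSS = (587590.94 / 741600) * 100 = 79.23

79.23 TSS


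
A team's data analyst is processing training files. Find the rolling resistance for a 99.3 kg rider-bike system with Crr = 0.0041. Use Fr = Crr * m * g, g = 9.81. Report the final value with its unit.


m * g = 99.3 * 9.81 = 974.133 N
Fr = 0.0041 * 974.133 = 3.994 N

3.994 N


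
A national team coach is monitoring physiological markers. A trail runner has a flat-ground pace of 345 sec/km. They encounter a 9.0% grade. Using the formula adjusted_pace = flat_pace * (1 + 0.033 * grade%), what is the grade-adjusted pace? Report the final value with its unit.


Grade factor = 1 + 0.033 * 9.0 = 1.297
Adjusted = 345 * 1.297 = 447.47 sec/km

447.47 s/km


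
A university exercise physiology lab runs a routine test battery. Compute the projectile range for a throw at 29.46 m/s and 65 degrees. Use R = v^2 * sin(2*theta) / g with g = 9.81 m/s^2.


Two times the angle = 130 degrees
sin(130) = 0.766044
R = 867.8916 * 0.766044 / 9.81 = 67.772 m

67.772 m


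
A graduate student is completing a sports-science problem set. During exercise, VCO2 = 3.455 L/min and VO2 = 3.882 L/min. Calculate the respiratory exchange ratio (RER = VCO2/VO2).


RER = VCO2 / VO2
= 3.455 / 3.882
= 0.89

0.89


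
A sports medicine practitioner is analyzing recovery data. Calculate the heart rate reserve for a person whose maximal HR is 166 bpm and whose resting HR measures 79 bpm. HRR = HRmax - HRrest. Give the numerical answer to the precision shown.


HRmax = 166 bpm
HRrest = 79 bpm
HRR = 166 - 79 = 87 bpm

87 bpm


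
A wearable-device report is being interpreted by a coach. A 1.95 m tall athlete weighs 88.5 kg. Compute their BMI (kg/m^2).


height^2 = 3.8025 m^2
BMI = 88.5 / 3.8025 = 23.27 kg/m^2

23.27 kg/m^2


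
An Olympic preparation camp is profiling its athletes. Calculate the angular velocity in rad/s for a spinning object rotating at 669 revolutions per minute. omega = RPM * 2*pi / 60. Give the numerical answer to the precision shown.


omega = RPM * 2*pi / 60
= 669 * 6.28318531 / 60
= 70.058 rad/s

70.058 rad/s


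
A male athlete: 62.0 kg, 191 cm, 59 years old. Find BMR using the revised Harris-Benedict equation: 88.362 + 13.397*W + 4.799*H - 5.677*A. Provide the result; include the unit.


Intercept = 88.362
Weight contribution = 13.397 * 62.0 = 830.614
Height contribution = 4.799 * 191 = 916.609
Age contribution = 5.677 * 59 = 334.943
BMR = 88.362 + 830.614 + 916.609 - 334.943
= 1500.64 kcal/day

1500.64 kcal/day


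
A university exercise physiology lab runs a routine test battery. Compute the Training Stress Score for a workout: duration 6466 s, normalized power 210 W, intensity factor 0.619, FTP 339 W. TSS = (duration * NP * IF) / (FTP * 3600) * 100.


Product = 6466 * 210 * 0.619 = 840515.34
Base = 339 * 3600 = 1220400
TSS = 840515.34 / 1220400 * 100 = 68.87

68.87 TSS


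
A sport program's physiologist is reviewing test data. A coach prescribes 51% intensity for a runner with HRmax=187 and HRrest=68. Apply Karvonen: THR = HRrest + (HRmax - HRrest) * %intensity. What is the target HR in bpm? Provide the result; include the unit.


Heart rate reserve = 187 - 68 = 119
Intensity fraction = 51 / 100 = 0.51
THR = 68 + 119 * 0.51 = 128.69 bpm

128.69 bpm


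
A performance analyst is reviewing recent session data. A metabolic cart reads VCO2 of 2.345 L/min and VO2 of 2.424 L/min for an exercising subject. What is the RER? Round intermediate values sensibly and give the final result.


RER = VCO2 / VO2 = 2.345 / 2.424 = 0.9674

0.9674


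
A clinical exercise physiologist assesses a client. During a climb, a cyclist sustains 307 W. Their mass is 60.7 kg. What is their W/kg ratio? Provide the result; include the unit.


Power-to-weight = 307 W / 60.7 kg
= 5.058 W/kg

5.058 W/kg


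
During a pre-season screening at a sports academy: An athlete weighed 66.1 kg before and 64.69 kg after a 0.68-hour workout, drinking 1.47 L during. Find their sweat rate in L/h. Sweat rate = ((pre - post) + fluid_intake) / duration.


Body mass change = 1.41 kg
Total sweat loss = 1.41 + 1.47 = 2.88 L
Rate = 2.88 / 0.68 = 4.235 L/h

4.235 L/h


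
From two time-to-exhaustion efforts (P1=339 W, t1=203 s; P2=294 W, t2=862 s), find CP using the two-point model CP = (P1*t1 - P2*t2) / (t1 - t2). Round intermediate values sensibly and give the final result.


Work in trial 1 = 68817 J
Work in trial 2 = 253428 J
Delta work = -184611 J
Delta time = -659 s
CP = -184611 / -659 = 280.14 W

280.14 W


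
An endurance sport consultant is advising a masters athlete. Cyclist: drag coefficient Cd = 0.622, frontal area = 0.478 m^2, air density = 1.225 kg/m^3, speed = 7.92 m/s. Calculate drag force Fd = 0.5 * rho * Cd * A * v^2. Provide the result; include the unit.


v^2 = 7.92^2 = 62.7264
Fd = 0.5 * 1.225 * 0.622 * 0.478 * 62.7264
= 11.423 N

11.423 N


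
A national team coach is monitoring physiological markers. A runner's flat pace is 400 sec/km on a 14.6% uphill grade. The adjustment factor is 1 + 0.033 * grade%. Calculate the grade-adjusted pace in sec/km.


Factor = 1 + 0.033 * 14.6 = 1.4818
Adjusted pace = 400 * 1.4818
= 592.72 sec/km

592.72 s/km


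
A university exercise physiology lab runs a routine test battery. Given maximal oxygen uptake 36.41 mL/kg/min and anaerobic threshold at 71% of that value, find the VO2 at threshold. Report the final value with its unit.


Percentage as decimal = 0.71
VO2 at AT = 36.41 * 0.71 = 25.85 mL/kg/min

25.85 mL/kg/min


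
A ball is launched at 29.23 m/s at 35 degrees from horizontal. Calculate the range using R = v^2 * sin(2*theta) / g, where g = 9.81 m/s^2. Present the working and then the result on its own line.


sin(2 * 35) = sin(70) = 0.939693
v^2 = 29.23^2 = 854.3929
R = 854.3929 * 0.939693 / 9.81
= 81.842 m

81.842 m


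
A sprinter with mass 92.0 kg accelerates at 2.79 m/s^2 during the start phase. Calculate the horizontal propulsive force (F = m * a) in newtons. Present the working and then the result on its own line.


F = m * a
= 92.0 * 2.79
= 256.68 N

256.68 N


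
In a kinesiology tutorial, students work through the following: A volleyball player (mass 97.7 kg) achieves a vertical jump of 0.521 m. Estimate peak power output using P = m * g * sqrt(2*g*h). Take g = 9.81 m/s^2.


2 * g * h = 2 * 9.81 * 0.521 = 10.22202
sqrt(10.22202) = 3.197189 m/s
P = 97.7 * 9.81 * 3.197189 = 3064.3 W

3064.3 W


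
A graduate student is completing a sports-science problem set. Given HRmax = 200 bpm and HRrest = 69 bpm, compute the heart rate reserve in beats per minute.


Heart rate reserve = maximum HR minus resting HR
HRR = 200 - 69 = 131 bpm

131 bpm


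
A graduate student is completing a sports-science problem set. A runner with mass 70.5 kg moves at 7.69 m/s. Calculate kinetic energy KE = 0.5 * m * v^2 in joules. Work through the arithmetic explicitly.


v^2 = 7.69^2 = 59.1361
KE = 0.5 * 70.5 * 59.1361
= 2084.55 J

2084.55 J


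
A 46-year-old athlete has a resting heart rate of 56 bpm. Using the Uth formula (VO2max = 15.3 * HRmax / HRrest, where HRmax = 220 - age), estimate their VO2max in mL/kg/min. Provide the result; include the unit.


HRmax = 220 - 46 = 174 bpm
Ratio = HRmax / HRrest = 174 / 56 = 3.1071
VO2max = 15.3 * 3.1071 = 47.54 mL/kg/min

47.54 mL/kg/min


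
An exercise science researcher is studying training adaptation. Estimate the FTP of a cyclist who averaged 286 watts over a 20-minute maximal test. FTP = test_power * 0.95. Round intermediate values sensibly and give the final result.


FTP = 286 * 0.95 = 271.7 W

271.7 W


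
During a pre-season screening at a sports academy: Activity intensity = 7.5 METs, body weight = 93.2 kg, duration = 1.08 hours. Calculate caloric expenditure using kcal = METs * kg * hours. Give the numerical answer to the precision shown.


kcal = 7.5 * 93.2 * 1.08
= 699.0 * 1.08
= 754.92 kcal

754.92 kcal


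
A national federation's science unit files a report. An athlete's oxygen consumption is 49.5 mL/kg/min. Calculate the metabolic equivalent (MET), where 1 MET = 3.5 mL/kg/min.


MET = VO2 / 3.5
= 49.5 / 3.5
= 14.14 METs

14.14 METs


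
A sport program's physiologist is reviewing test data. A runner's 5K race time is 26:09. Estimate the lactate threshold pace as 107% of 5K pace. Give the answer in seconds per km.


Total race time = 26*60 + 9 = 1569 seconds
5K pace = 1569 / 5 = 313.8 sec/km
LT pace = 313.8 * 1.07 = 335.77 sec/km

335.77 s/km


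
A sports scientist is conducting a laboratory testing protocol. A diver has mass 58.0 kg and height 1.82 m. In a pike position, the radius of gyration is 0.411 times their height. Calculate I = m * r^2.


r = 0.411 * 1.82 = 0.74802 m
I = m * r^2 = 58.0 * 0.559534 = 32.453 kg*m^2

32.453 kg*m^2


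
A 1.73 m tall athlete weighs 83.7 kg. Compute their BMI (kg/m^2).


height^2 = 2.9929 m^2
BMI = 83.7 / 2.9929 = 27.97 kg/m^2

27.97 kg/m^2


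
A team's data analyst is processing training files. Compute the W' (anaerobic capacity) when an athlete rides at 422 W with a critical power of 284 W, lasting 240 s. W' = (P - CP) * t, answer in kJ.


Above-CP power = 138 W
Duration = 240 s
W' = 138 * 240 = 33120 J
Convert: 33120 / 1000 = 33.12 kJ

33.12 kJ


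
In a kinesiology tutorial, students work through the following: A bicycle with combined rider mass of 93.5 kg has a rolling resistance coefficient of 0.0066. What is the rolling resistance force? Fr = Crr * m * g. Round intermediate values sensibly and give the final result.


Fr = 0.0066 * 93.5 * 9.81
= 0.6171 * 9.81
= 6.054 N

6.054 N


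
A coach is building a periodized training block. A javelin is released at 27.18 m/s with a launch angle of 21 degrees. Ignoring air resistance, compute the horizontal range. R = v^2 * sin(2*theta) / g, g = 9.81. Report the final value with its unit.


Launch speed squared = 738.7524
sin(2 * 21 deg) = 0.669131
Range = 738.7524 * 0.669131 / 9.81
= 50.39 m

50.39 m


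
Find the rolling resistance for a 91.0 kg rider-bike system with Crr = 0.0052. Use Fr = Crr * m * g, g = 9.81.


m * g = 91.0 * 9.81 = 892.71 N
Fr = 0.0052 * 892.71 = 4.642 N

4.642 N


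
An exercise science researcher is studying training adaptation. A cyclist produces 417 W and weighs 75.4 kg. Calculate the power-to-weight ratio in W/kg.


P/W = power / mass
= 417 / 75.4
= 5.531 W/kg

5.531 W/kg


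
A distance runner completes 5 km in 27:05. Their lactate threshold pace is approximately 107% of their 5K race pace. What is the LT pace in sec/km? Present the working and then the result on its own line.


Convert to seconds: 27 min 5 s = 1625 s
Pace per km = 1625 / 5 = 325.0 s/km
LT pace = 325.0 * 1.07 = 347.75 s/km

347.75 s/km


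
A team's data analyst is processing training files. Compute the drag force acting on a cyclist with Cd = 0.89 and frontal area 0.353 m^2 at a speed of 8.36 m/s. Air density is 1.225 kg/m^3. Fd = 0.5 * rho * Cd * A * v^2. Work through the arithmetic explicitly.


Step 1: v^2 = 69.8896
Step 2: Fd = 0.5 * 1.225 * 0.89 * 0.353 * 69.8896
= 13.449 N

13.449 N


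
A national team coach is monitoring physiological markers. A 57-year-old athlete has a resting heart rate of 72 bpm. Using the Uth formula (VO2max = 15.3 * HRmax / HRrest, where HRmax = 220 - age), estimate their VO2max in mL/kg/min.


HRmax = 220 - 57 = 163 bpm
Ratio = HRmax / HRrest = 163 / 72 = 2.2639
VO2max = 15.3 * 2.2639 = 34.64 mL/kg/min

34.64 mL/kg/min


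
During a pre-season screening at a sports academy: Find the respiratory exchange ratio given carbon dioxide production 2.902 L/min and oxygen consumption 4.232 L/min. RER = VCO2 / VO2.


VCO2 = 2.902 L/min
VO2 = 4.232 L/min
RER = 2.902 / 4.232 = 0.6857

0.6857


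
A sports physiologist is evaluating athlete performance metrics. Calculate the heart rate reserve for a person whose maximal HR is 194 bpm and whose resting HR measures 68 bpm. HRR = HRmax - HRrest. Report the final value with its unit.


HRmax = 194 bpm
HRrest = 68 bpm
HRR = 194 - 68 = 126 bpm

126 bpm


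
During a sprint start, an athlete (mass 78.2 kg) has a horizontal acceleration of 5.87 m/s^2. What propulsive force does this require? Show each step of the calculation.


Propulsive force = mass * acceleration
= 78.2 kg * 5.87 m/s^2
= 459.03 N

459.03 N


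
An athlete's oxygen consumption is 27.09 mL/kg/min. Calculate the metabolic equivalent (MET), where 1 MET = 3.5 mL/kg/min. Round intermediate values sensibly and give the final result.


MET = VO2 / 3.5
= 27.09 / 3.5
= 7.74 METs

7.74 METs


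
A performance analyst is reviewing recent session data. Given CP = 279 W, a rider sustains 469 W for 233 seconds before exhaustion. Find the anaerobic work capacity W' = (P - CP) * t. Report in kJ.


Excess power = 469 - 279 = 190 W
Work above CP = 190 * 233 = 44270 J
W' = 44.27 kJ

44.27 kJ


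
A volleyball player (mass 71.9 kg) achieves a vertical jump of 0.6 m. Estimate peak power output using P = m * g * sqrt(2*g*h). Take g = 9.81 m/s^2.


2 * g * h = 2 * 9.81 * 0.6 = 11.772
sqrt(11.772) = 3.431035 m/s
P = 71.9 * 9.81 * 3.431035 = 2420.04 W

2420.04 W


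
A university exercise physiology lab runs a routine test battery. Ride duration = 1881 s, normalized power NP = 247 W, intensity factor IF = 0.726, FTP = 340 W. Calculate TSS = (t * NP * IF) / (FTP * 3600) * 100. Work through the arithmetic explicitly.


Numerator = 1881 * 247 * 0.726 = 337304.682
Denominator = 340 * 3600 = 1224000
TSS = 337304.682 / 1224000 * 100
= 27.56

27.56 TSS


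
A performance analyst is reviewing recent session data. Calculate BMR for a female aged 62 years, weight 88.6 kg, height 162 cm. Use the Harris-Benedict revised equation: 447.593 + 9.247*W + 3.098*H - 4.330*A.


Substituting values:
W term = 9.247 * 88.6 = 819.2842
H term = 3.098 * 162 = 501.876
A term = 4.330 * 62 = 268.46
BMR = 1500.29 kcal/day

1500.29 kcal/day


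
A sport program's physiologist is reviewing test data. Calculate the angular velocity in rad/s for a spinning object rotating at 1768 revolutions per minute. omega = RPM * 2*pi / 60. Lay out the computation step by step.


omega = RPM * 2*pi / 60
= 1768 * 6.28318531 / 60
= 185.145 rad/s

185.145 rad/s


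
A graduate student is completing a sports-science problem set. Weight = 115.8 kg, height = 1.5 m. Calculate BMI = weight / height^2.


height^2 = 1.5^2 = 2.25
BMI = 115.8 / 2.25 = 51.47 kg/m^2

51.47 kg/m^2


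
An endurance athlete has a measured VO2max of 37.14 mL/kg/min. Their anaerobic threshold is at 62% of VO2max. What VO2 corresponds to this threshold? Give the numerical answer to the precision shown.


Anaerobic threshold VO2 = VO2max * 62%
= 37.14 * 0.62
= 23.03 mL/kg/min

23.03 mL/kg/min


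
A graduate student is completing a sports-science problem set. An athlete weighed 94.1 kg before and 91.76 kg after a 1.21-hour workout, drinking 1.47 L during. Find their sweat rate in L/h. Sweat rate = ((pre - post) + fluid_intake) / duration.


Body mass change = 2.34 kg
Total sweat loss = 2.34 + 1.47 = 3.81 L
Rate = 3.81 / 1.21 = 3.149 L/h

3.149 L/h


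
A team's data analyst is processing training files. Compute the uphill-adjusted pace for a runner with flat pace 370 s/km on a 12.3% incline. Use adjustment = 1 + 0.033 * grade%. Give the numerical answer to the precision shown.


Adjustment factor = 1 + 0.033 * 12.3 = 1.4059
Grade-adjusted pace = 370 * 1.4059 = 520.18 s/km

520.18 s/km


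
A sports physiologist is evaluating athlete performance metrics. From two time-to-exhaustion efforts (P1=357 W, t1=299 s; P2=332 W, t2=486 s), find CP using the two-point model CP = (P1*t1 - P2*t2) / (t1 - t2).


Work in trial 1 = 106743 J
Work in trial 2 = 161352 J
Delta work = -54609 J
Delta time = -187 s
CP = -54609 / -187 = 292.03 W

292.03 W


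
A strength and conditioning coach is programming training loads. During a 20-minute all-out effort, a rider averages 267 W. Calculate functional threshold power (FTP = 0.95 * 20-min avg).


FTP = 0.95 * 267
= 253.65 W

253.65 W


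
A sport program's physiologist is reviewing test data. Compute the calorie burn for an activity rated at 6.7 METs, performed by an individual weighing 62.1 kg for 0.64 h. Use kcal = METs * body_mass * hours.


Product of METs and mass = 6.7 * 62.1 = 416.07
Total kcal = 416.07 * 0.64 = 266.28 kcal

266.28 kcal


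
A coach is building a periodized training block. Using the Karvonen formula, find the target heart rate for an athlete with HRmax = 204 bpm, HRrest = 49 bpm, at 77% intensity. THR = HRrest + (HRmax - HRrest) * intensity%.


HRR = 204 - 49 = 155
THR = 49 + 155 * 0.77
= 49 + 119.35
= 168.35 bpm

168.35 bpm


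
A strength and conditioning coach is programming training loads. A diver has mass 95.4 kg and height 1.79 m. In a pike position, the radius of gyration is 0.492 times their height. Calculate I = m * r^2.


r = 0.492 * 1.79 = 0.88068 m
I = m * r^2 = 95.4 * 0.775597 = 73.992 kg*m^2

73.992 kg*m^2


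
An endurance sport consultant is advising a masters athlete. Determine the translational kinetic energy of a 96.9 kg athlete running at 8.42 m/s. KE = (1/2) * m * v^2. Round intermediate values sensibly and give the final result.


KE = 0.5 * m * v^2
= 0.5 * 96.9 * 8.42^2
= 0.5 * 96.9 * 70.8964
= 3434.93 J

3434.93 J


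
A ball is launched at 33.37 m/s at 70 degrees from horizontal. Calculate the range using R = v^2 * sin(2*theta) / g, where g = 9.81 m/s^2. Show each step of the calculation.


sin(2 * 70) = sin(140) = 0.642788
v^2 = 33.37^2 = 1113.5569
R = 1113.5569 * 0.642788 / 9.81
= 72.964 m

72.964 m


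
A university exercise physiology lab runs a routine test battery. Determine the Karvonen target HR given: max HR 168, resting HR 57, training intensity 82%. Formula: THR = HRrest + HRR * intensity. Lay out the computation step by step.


HRR = HRmax - HRrest = 168 - 57 = 111
THR = 57 + 111 * 0.82
= 148.02 bpm

148.02 bpm


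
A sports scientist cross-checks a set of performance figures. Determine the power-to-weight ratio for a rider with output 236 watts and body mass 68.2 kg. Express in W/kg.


P/W = 236 / 68.2 = 3.46 W/kg

3.46 W/kg
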